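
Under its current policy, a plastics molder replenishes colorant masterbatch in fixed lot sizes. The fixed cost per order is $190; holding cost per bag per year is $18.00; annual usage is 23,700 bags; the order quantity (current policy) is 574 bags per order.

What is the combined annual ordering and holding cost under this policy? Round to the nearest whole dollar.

$13,011

Orders/yr = 23,700/574 = 41.289; ordering cost = 41.289 × $190 = $7,844.95
Average inventory = 574/2 = 287; holding cost = 287 × $18 = $5,166.00
Total = $7,844.95 + $5,166.00 = $13,010.95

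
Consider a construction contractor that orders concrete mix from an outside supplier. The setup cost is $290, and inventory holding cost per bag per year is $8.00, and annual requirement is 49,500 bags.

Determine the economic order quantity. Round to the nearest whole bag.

2DS/H = 2·49,500·290/8 = 3,588,750.00
EOQ = √3,588,750.00 ≈ 1,894.40

1,894 bags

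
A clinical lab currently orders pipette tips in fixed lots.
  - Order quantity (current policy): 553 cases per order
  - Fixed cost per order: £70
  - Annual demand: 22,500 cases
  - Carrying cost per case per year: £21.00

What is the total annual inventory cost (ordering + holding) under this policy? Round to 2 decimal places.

£8,654.60

Orders/yr = 22,500/553 = 40.687; ordering cost = 40.687 × £70 = £2,848.10
Average inventory = 553/2 = 276.5; holding cost = 276.5 × £21 = £5,806.50
Total = £2,848.10 + £5,806.50 = £8,654.60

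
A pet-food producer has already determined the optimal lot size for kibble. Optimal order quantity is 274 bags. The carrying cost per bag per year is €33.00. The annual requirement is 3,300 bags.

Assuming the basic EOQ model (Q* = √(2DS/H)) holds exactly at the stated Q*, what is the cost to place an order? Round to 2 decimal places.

EOQ relation: Q² = 2DS/H, so rearrange for the unknown.
S = Q²H / (2D) = 274² × 33 / (2 × 3,300) = 375.3800

€375.38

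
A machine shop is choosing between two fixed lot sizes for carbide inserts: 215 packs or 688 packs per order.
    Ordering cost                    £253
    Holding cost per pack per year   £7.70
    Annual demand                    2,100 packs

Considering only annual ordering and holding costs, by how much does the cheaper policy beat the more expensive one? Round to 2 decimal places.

Annual cost at Q: ordering D·S/Q plus holding Q·H/2.
TC(215) = (2,100/215)×253 + (215/2)×7.7 = £3,298.91
TC(688) = (2,100/688)×253 + (688/2)×7.7 = £3,421.04
Lots of 215 are cheaper by £122.13.

£122.13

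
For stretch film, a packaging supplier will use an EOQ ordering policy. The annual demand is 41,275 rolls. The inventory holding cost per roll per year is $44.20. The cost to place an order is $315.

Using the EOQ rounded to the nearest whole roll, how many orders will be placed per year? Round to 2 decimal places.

Q* = √(2·D·S / H) = √(2·41,275·315 / 44.2) = √588,308.8 ≈ 767.01 → Q = 767
N = D/Q = 41,275/767 ≈ 53.814 orders/yr

53.81 orders per year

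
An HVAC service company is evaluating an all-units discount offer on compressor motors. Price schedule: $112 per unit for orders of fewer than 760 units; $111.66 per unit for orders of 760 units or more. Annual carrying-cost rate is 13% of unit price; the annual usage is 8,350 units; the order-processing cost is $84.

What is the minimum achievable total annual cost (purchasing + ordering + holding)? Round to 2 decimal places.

H₁ = 13%×$112 = $14.5600;  H₂ = 13%×$111.66 = $14.5158
EOQ₁ = √(2×8,350×84/14.5600) = 310.40  (< 760, feasible at tier 1)
EOQ₂ = √(2×8,350×84/14.5158) = 310.87  (< 760 → use Q = 760 at tier-2 price)
TC(tier 1 (EOQ₁), Q≈310.4) = $939,719.38
TC(tier 2, Q≈760.0) = $938,799.90
Minimum at tier 2: $938,799.90

$938,799.90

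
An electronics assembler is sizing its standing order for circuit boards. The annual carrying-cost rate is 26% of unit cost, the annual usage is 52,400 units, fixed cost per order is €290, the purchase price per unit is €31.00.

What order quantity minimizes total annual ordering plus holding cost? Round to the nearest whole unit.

Holding cost per unit per year: H = 26% × €31 = €8.0600
Q* = √(2·D·S / H) = √(2·52,400·290 / 8.06) = √3,770,719.6 ≈ 1,941.83

1,942 units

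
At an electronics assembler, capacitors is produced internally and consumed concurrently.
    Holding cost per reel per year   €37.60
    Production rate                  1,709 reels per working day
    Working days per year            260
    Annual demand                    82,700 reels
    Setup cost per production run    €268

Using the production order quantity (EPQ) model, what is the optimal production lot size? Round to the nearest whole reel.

1,204 reels

d = 82,700/260 = 318.0769 reels/day;  effective holding cost H(1 − d/p) = 37.6·(1 − 318.0769/1709) = 30.60194
Q* = √(2DS / H_eff) = √(2·82,700·268 / 30.60194) ≈ 1,203.54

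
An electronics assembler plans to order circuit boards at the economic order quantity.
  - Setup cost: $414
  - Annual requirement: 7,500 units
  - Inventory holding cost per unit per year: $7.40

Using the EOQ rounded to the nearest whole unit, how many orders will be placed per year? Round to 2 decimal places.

EOQ = √(2DS/H) = √(2 × 7,500 × 414 / 7.4)
    = √(839,189.19) ≈ 916.07 → Q = 916
Orders per year = D/Q = 7,500 / 916 = 8.188

8.19 orders per year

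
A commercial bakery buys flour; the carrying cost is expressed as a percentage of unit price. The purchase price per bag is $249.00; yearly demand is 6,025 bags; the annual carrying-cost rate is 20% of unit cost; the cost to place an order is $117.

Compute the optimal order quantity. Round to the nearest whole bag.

168 bags

Carrying cost H = $249 × 20% = $49.8000/bag/yr
EOQ = √(2DS/H) = √(2 × 6,025 × 117 / 49.8)
    = √(28,310.24) ≈ 168.26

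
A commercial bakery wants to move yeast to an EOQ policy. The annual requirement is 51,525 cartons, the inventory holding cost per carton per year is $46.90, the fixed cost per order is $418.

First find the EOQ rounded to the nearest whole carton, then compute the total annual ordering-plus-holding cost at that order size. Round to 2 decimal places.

$44,946.78

Optimal lot size Q* = (2 × 51,525 × $418 / $46.9)^½ ≈ 958.35 → Q = 958 cartons
Orders/yr = 51,525/958 = 53.784; ordering cost = 53.784 × $418 = $22,481.68
Average inventory = 958/2 = 479; holding cost = 479 × $46.9 = $22,465.10
Total = $22,481.68 + $22,465.10 = $44,946.78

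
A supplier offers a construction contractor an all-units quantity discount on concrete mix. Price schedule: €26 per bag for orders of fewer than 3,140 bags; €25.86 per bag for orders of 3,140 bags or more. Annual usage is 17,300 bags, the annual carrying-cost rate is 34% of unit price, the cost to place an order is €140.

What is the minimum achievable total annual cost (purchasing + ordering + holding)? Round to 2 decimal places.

H₁ = 34%×€26 = €8.8400;  H₂ = 34%×€25.86 = €8.7924
EOQ₁ = √(2×17,300×140/8.8400) = 740.25  (< 3,140, feasible at tier 1)
EOQ₂ = √(2×17,300×140/8.7924) = 742.25  (< 3,140 → use Q = 3,140 at tier-2 price)
TC(tier 1 (EOQ₁), Q≈740.2) = €456,343.77
TC(tier 2, Q≈3,140.0) = €461,953.41
Minimum at tier 1 (EOQ₁): €456,343.77

€456,343.77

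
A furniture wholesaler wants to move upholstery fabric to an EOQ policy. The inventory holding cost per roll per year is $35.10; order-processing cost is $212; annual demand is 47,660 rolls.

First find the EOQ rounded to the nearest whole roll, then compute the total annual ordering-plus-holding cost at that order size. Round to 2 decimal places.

2DS/H = 2·47,660·212/35.1 = 575,721.94
EOQ = √575,721.94 ≈ 758.76 → Q = 759 rolls
Orders/yr = 47,660/759 = 62.793; ordering cost = 62.793 × $212 = $13,312.15
Average inventory = 759/2 = 379.5; holding cost = 379.5 × $35.1 = $13,320.45
Total = $13,312.15 + $13,320.45 = $26,632.60

$26,632.60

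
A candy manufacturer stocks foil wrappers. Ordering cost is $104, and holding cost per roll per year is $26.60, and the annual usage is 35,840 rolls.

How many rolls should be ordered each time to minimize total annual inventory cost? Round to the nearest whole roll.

529 rolls

2DS/H = 2·35,840·104/26.6 = 280,252.63
EOQ = √280,252.63 ≈ 529.39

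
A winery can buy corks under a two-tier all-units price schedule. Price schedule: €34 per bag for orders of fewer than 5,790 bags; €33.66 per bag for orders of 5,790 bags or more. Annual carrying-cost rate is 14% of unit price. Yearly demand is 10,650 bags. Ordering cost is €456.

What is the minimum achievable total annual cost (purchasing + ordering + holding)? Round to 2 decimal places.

€368,899.48

H₁ = 14%×€34 = €4.7600;  H₂ = 14%×€33.66 = €4.7124
EOQ₁ = √(2×10,650×456/4.7600) = 1,428.46  (< 5,790, feasible at tier 1)
EOQ₂ = √(2×10,650×456/4.7124) = 1,435.66  (< 5,790 → use Q = 5,790 at tier-2 price)
TC(tier 1 (EOQ₁), Q≈1,428.5) = €368,899.48
TC(tier 2, Q≈5,790.0) = €372,960.15
Minimum at tier 1 (EOQ₁): €368,899.48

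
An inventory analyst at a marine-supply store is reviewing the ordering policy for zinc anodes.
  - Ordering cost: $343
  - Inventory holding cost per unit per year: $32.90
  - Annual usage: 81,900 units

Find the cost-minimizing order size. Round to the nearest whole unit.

EOQ = √(2DS/H) = √(2 × 81,900 × 343 / 32.9)
    = √(1,707,702.13) ≈ 1,306.79

1,307 units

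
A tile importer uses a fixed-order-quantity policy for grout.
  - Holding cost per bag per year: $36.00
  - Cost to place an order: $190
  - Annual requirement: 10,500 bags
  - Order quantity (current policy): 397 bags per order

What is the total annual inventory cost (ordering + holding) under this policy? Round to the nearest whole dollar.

Ordering: D/Q × S = 10,500/397 × $190 = $5,025.19
Holding:  Q/2 × H = 397/2 × $36 = $7,146.00
Total = $5,025.19 + $7,146.00 = $12,171.19

$12,171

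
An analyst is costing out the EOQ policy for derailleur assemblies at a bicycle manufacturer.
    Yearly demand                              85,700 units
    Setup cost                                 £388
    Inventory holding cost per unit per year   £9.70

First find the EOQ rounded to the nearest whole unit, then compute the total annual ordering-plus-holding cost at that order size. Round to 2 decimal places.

Q* = √(2·D·S / H) = √(2·85,700·388 / 9.7) = √6,856,000.0 ≈ 2,618.40 → Q = 2,618 units
Orders/yr = 85,700/2,618 = 32.735; ordering cost = 32.735 × £388 = £12,701.15
Average inventory = 2,618/2 = 1309; holding cost = 1309 × £9.7 = £12,697.30
Total = £12,701.15 + £12,697.30 = £25,398.45

£25,398.45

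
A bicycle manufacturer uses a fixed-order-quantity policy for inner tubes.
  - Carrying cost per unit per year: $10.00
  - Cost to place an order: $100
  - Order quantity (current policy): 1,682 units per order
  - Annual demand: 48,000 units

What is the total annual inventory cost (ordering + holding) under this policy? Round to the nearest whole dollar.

$11,264

Annual ordering cost = (D/Q)·S = (48,000/1,682) × 100 = $2,853.75
Annual holding cost  = (Q/2)·H = (1,682/2) × 10 = $8,410.00
Total = $2,853.75 + $8,410.00 = $11,263.75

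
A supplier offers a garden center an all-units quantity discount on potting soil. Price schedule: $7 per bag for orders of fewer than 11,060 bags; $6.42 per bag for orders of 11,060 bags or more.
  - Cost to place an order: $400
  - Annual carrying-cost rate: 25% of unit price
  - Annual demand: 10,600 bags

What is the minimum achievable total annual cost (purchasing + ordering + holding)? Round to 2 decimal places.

H₁ = 25%×$7 = $1.7500;  H₂ = 25%×$6.42 = $1.6050
EOQ₁ = √(2×10,600×400/1.7500) = 2,201.30  (< 11,060, feasible at tier 1)
EOQ₂ = √(2×10,600×400/1.6050) = 2,298.58  (< 11,060 → use Q = 11,060 at tier-2 price)
TC(tier 1 (EOQ₁), Q≈2,201.3) = $78,052.27
TC(tier 2, Q≈11,060.0) = $77,311.01
Minimum at tier 2: $77,311.01

$77,311.01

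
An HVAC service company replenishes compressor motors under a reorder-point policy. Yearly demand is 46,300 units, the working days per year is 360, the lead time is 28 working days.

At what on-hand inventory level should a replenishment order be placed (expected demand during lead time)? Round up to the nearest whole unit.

3,602 units

Daily demand d = 46,300 / 360 = 128.611 units/day
Demand during lead time = 128.611 × 28 = 3,601.11
Reorder point = 3,601.11 → round up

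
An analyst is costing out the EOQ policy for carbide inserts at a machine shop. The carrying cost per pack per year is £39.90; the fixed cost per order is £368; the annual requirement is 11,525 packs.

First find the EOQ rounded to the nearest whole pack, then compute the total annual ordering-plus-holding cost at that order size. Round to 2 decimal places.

EOQ = √(2DS/H) = √(2 × 11,525 × 368 / 39.9)
    = √(212,591.48) ≈ 461.08 → Q = 461 packs
Annual ordering cost = (D/Q)·S = (11,525/461) × 368 = £9,200.00
Annual holding cost  = (Q/2)·H = (461/2) × 39.9 = £9,196.95
Total = £9,200.00 + £9,196.95 = £18,396.95

£18,396.95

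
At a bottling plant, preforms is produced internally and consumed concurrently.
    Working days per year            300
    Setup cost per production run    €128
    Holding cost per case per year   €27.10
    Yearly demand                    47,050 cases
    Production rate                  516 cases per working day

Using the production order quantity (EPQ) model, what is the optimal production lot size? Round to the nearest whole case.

799 cases

d = 47,050/300 = 156.8333 cases/day;  effective holding cost H(1 − d/p) = 27.1·(1 − 156.8333/516) = 18.86321
Q* = √(2DS / H_eff) = √(2·47,050·128 / 18.86321) ≈ 799.08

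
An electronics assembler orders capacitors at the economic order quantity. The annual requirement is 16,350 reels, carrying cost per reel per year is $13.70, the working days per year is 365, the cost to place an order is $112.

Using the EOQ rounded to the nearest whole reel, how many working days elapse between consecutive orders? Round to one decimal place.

Optimal lot size Q* = (2 × 16,350 × $112 / $13.7)^½ ≈ 517.04 → Q = 517 reels
Cycle time = (working days × Q)/D = (365 × 517) / 16,350 = 11.542 days

11.5 days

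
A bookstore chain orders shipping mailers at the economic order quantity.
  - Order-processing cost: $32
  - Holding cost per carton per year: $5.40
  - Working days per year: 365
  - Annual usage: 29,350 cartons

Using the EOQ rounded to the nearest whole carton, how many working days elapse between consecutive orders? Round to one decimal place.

Q* = √(2·D·S / H) = √(2·29,350·32 / 5.4) = √347,851.9 ≈ 589.79 → Q = 590 cartons
Cycle time = (working days × Q)/D = (365 × 590) / 29,350 = 7.337 days

7.3 days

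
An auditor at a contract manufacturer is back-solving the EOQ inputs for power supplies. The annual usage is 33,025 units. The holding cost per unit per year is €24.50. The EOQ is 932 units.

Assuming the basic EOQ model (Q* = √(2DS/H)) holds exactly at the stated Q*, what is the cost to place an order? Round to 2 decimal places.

€322.20

Since Q* = (2DS/H)^½, squaring gives Q*²·H = 2DS.
S = Q²H / (2D) = 932² × 24.5 / (2 × 33,025) = 322.1997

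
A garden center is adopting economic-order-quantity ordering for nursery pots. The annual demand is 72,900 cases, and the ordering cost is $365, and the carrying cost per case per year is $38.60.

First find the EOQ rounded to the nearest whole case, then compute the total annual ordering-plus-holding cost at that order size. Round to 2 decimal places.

$45,323.02

EOQ = √(2DS/H) = √(2 × 72,900 × 365 / 38.6)
    = √(1,378,678.76) ≈ 1,174.17 → Q = 1,174 cases
Annual ordering cost = (D/Q)·S = (72,900/1,174) × 365 = $22,664.82
Annual holding cost  = (Q/2)·H = (1,174/2) × 38.6 = $22,658.20
Total = $22,664.82 + $22,658.20 = $45,323.02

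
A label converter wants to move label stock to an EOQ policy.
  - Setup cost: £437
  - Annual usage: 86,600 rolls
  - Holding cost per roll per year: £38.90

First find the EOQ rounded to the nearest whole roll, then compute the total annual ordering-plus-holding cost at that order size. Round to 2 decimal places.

Optimal lot size Q* = (2 × 86,600 × £437 / £38.9)^½ ≈ 1,394.89 → Q = 1,395 rolls
Annual ordering cost = (D/Q)·S = (86,600/1,395) × 437 = £27,128.46
Annual holding cost  = (Q/2)·H = (1,395/2) × 38.9 = £27,132.75
Total = £27,128.46 + £27,132.75 = £54,261.21

£54,261.21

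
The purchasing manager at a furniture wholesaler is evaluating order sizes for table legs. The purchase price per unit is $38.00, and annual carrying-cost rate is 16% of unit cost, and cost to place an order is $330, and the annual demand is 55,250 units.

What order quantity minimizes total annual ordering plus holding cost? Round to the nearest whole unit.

Holding cost per unit per year: H = 16% × $38 = $6.0800
2DS/H = 2·55,250·330/6.08 = 5,997,532.89
EOQ = √5,997,532.89 ≈ 2,448.99

2,449 units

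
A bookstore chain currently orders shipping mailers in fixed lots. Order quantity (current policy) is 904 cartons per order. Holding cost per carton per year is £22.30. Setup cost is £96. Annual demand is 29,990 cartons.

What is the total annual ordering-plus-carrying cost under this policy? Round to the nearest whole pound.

£13,264

Ordering: D/Q × S = 29,990/904 × £96 = £3,184.78
Holding:  Q/2 × H = 904/2 × £22.3 = £10,079.60
Total = £3,184.78 + £10,079.60 = £13,264.38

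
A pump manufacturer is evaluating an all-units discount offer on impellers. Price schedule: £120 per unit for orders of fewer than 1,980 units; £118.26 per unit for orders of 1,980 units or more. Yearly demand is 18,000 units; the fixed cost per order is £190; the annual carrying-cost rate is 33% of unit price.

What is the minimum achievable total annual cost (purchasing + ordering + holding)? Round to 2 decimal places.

£2,169,042.81

H₁ = 33%×£120 = £39.6000;  H₂ = 33%×£118.26 = £39.0258
EOQ₁ = √(2×18,000×190/39.6000) = 415.60  (< 1,980, feasible at tier 1)
EOQ₂ = √(2×18,000×190/39.0258) = 418.65  (< 1,980 → use Q = 1,980 at tier-2 price)
TC(tier 1 (EOQ₁), Q≈415.6) = £2,176,457.95
TC(tier 2, Q≈1,980.0) = £2,169,042.81
Minimum at tier 2: £2,169,042.81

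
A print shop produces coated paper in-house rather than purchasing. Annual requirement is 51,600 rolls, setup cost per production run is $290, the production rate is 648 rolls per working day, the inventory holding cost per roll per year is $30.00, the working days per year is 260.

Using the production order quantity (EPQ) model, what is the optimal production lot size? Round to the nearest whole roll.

Daily demand d = 51,600/260 = 198.462; p = 648; 1 − d/p = 0.69373
EPQ = √(2DS / (H(1 − d/p)))
    = √(2 × 51,600 × 290 / (30 × 0.69373)) ≈ 1,199.17

1,199 rolls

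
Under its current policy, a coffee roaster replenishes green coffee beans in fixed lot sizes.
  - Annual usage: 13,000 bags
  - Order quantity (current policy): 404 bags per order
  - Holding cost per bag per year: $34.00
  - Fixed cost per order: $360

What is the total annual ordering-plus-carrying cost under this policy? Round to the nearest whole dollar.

Annual ordering cost = (D/Q)·S = (13,000/404) × 360 = $11,584.16
Annual holding cost  = (Q/2)·H = (404/2) × 34 = $6,868.00
Total = $11,584.16 + $6,868.00 = $18,452.16

$18,452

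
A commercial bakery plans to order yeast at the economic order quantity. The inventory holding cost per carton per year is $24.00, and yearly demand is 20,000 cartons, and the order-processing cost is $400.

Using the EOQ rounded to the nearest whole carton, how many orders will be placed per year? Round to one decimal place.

24.5 orders per year

2DS/H = 2·20,000·400/24 = 666,666.67
EOQ = √666,666.67 ≈ 816.50 → Q = 816
N = D/Q = 20,000/816 ≈ 24.510 orders/yr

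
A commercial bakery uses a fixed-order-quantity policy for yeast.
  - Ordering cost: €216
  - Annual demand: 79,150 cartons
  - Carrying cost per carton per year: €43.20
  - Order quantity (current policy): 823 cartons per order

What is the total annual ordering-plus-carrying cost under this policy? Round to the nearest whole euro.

€38,550

Ordering: D/Q × S = 79,150/823 × €216 = €20,773.27
Holding:  Q/2 × H = 823/2 × €43.2 = €17,776.80
Total = €20,773.27 + €17,776.80 = €38,550.07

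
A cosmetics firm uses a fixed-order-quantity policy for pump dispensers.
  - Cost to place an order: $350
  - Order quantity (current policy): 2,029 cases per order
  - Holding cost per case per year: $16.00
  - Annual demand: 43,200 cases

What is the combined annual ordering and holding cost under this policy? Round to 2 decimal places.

$23,683.95

Annual ordering cost = (D/Q)·S = (43,200/2,029) × 350 = $7,451.95
Annual holding cost  = (Q/2)·H = (2,029/2) × 16 = $16,232.00
Total = $7,451.95 + $16,232.00 = $23,683.95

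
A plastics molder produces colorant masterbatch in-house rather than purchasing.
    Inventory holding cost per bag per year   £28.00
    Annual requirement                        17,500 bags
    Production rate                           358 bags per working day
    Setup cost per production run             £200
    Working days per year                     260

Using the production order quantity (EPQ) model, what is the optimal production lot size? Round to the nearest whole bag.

555 bags

Daily demand d = 17,500/260 = 67.308; p = 358; 1 − d/p = 0.81199
EPQ = √(2DS / (H(1 − d/p)))
    = √(2 × 17,500 × 200 / (28 × 0.81199)) ≈ 554.87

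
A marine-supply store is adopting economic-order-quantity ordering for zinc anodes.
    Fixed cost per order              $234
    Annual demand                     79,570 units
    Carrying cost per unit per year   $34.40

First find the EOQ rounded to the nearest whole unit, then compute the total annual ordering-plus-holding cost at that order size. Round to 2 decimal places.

EOQ = √(2DS/H) = √(2 × 79,570 × 234 / 34.4)
    = √(1,082,522.09) ≈ 1,040.44 → Q = 1,040 units
Orders/yr = 79,570/1,040 = 76.510; ordering cost = 76.510 × $234 = $17,903.25
Average inventory = 1,040/2 = 520; holding cost = 520 × $34.4 = $17,888.00
Total = $17,903.25 + $17,888.00 = $35,791.25

$35,791.25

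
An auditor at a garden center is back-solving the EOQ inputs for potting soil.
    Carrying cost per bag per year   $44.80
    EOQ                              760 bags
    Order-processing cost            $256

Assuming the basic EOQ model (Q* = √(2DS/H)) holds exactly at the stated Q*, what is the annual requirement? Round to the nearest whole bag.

Since Q* = (2DS/H)^½, squaring gives Q*²·H = 2DS.
D = Q²H / (2S) = 760² × 44.8 / (2 × 256) = 50,540.00

50,540 bags per year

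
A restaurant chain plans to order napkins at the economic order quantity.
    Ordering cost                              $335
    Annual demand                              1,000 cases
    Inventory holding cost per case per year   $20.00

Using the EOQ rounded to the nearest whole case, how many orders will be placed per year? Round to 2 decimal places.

5.46 orders per year

Q* = √(2·D·S / H) = √(2·1,000·335 / 20) = √33,500.0 ≈ 183.03 → Q = 183
Orders per year = D/Q = 1,000 / 183 = 5.464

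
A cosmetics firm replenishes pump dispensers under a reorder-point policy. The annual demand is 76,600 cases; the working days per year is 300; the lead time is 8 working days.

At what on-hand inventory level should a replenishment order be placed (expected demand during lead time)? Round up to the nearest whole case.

2,043 cases

Daily demand d = 76,600 / 300 = 255.333 cases/day
Demand during lead time = 255.333 × 8 = 2,042.67
Reorder point = 2,042.67 → round up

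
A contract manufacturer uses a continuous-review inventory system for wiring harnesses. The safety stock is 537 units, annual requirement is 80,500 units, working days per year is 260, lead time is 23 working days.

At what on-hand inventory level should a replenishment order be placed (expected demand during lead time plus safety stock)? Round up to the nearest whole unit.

Daily demand d = 80,500 / 260 = 309.615 units/day
Demand during lead time = 309.615 × 23 = 7,121.15
Reorder point = 7,121.15 + 537 = 7,658.15 → round up

7,659 units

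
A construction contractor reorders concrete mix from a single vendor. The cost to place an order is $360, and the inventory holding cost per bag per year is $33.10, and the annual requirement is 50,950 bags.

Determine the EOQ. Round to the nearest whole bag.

2DS/H = 2·50,950·360/33.1 = 1,108,277.95
EOQ = √1,108,277.95 ≈ 1,052.75

1,053 bags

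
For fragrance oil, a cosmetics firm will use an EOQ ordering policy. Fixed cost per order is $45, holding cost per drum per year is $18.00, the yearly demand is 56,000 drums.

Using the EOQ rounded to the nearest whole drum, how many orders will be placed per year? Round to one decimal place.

105.9 orders per year

Optimal lot size Q* = (2 × 56,000 × $45 / $18)^½ ≈ 529.15 → Q = 529
Orders per year = D/Q = 56,000 / 529 = 105.860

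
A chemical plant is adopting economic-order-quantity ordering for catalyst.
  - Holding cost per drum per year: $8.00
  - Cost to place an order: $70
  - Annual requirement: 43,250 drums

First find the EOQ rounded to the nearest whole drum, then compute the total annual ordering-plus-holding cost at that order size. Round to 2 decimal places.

2DS/H = 2·43,250·70/8 = 756,875.00
EOQ = √756,875.00 ≈ 869.99 → Q = 870 drums
Annual ordering cost = (D/Q)·S = (43,250/870) × 70 = $3,479.89
Annual holding cost  = (Q/2)·H = (870/2) × 8 = $3,480.00
Total = $3,479.89 + $3,480.00 = $6,959.89

$6,959.89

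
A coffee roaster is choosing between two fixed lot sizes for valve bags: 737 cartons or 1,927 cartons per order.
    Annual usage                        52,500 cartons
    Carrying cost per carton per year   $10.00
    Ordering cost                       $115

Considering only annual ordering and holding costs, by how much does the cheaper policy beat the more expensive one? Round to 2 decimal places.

TC(Q) = (D/Q)S + (Q/2)H
TC(737) = (52,500/737)×115 + (737/2)×10 = $11,876.99
TC(1,927) = (52,500/1,927)×115 + (1,927/2)×10 = $12,768.11
|ΔTC| = |$11,876.99 − $12,768.11| = $891.11

$891.11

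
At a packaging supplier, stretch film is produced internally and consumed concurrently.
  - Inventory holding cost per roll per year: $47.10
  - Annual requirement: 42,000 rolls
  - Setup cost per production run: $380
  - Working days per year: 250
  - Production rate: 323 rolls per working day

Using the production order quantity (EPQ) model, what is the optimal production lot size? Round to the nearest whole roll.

1,188 rolls

Daily demand d = 42,000/250 = 168.000; p = 323; 1 − d/p = 0.47988
EPQ = √(2DS / (H(1 − d/p)))
    = √(2 × 42,000 × 380 / (47.1 × 0.47988)) ≈ 1,188.38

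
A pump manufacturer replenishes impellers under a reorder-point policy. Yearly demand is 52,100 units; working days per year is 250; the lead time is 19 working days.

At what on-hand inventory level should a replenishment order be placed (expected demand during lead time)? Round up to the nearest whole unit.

3,960 units

Daily demand d = 52,100 / 250 = 208.400 units/day
Demand during lead time = 208.400 × 19 = 3,959.60
Reorder point = 3,959.60 → round up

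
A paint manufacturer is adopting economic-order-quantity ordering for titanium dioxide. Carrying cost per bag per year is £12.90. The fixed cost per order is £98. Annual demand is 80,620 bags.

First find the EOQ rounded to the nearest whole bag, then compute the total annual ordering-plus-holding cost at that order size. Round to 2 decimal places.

£14,277.24

Optimal lot size Q* = (2 × 80,620 × £98 / £12.9)^½ ≈ 1,106.76 → Q = 1,107 bags
Orders/yr = 80,620/1,107 = 72.827; ordering cost = 72.827 × £98 = £7,137.09
Average inventory = 1,107/2 = 553.5; holding cost = 553.5 × £12.9 = £7,140.15
Total = £7,137.09 + £7,140.15 = £14,277.24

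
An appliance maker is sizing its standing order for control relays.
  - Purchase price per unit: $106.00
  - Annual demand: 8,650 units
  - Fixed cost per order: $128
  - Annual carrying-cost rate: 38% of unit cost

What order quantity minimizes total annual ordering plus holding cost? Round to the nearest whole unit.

234 units

Holding cost per unit per year: H = 38% × $106 = $40.2800
Q* = √(2·D·S / H) = √(2·8,650·128 / 40.28) = √54,975.2 ≈ 234.47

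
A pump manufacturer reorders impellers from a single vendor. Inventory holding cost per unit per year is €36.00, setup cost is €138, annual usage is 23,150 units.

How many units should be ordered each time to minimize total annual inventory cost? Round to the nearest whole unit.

421 units

Q* = √(2·D·S / H) = √(2·23,150·138 / 36) = √177,483.3 ≈ 421.29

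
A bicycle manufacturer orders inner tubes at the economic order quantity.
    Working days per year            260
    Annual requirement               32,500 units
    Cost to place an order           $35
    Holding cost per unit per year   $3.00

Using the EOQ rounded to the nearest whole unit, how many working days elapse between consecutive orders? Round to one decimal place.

EOQ = √(2DS/H) = √(2 × 32,500 × 35 / 3)
    = √(758,333.33) ≈ 870.82 → Q = 871 units
T = Q/D × 260 days = 871/32,500 × 260 = 6.968 days

7.0 days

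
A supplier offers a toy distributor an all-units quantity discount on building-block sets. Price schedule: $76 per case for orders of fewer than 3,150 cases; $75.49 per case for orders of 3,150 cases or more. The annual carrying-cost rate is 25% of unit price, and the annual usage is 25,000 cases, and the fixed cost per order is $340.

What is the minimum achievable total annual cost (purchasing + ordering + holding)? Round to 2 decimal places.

H₁ = 25%×$76 = $19.0000;  H₂ = 25%×$75.49 = $18.8725
EOQ₁ = √(2×25,000×340/19.0000) = 945.91  (< 3,150, feasible at tier 1)
EOQ₂ = √(2×25,000×340/18.8725) = 949.10  (< 3,150 → use Q = 3,150 at tier-2 price)
TC(tier 1 (EOQ₁), Q≈945.9) = $1,917,972.20
TC(tier 2, Q≈3,150.0) = $1,919,672.60
Minimum at tier 1 (EOQ₁): $1,917,972.20

$1,917,972.20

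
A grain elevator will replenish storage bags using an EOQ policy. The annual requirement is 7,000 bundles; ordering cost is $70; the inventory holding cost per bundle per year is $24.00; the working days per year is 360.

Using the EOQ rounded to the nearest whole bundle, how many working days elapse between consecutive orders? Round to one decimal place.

10.4 days

Q* = √(2·D·S / H) = √(2·7,000·70 / 24) = √40,833.3 ≈ 202.07 → Q = 202 bundles
Cycle time = (working days × Q)/D = (360 × 202) / 7,000 = 10.389 days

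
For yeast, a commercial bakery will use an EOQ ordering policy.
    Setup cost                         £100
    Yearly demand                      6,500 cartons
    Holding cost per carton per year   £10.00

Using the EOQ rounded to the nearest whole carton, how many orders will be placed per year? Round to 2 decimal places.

18.01 orders per year

2DS/H = 2·6,500·100/10 = 130,000.00
EOQ = √130,000.00 ≈ 360.56 → Q = 361
Orders per year = D/Q = 6,500 / 361 = 18.006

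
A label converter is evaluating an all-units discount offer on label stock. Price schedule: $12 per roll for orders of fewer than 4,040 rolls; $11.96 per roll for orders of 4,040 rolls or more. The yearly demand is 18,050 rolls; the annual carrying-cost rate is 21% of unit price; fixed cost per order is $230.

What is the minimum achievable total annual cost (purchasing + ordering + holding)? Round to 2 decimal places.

H₁ = 21%×$12 = $2.5200;  H₂ = 21%×$11.96 = $2.5116
EOQ₁ = √(2×18,050×230/2.5200) = 1,815.17  (< 4,040, feasible at tier 1)
EOQ₂ = √(2×18,050×230/2.5116) = 1,818.20  (< 4,040 → use Q = 4,040 at tier-2 price)
TC(tier 1 (EOQ₁), Q≈1,815.2) = $221,174.23
TC(tier 2, Q≈4,040.0) = $221,979.03
Minimum at tier 1 (EOQ₁): $221,174.23

$221,174.23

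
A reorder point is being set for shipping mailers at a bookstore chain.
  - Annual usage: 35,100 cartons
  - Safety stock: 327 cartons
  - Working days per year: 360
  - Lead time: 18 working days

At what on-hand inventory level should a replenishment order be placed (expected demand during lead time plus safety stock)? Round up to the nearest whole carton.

2,082 cartons

Daily demand d = 35,100 / 360 = 97.500 cartons/day
Demand during lead time = 97.500 × 18 = 1,755.00
Reorder point = 1,755.00 + 327 = 2,082.00 → round up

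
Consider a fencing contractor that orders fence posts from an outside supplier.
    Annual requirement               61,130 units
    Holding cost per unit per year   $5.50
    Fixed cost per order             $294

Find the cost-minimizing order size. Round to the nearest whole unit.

2,556 units

EOQ = √(2DS/H) = √(2 × 61,130 × 294 / 5.5)
    = √(6,535,352.73) ≈ 2,556.43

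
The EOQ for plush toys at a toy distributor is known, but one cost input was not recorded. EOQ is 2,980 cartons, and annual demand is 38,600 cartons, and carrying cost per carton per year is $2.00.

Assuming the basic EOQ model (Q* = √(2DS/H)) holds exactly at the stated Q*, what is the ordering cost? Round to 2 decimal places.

$230.06

From Q* = √(2DS/H) ⇒ Q*² = 2DS/H.
S = Q²H / (2D) = 2,980² × 2 / (2 × 38,600) = 230.0622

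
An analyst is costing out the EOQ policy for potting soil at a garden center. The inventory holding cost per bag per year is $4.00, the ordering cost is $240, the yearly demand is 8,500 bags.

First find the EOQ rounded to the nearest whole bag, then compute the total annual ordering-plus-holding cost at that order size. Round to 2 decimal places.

Optimal lot size Q* = (2 × 8,500 × $240 / $4)^½ ≈ 1,009.95 → Q = 1,010 bags
Ordering: D/Q × S = 8,500/1,010 × $240 = $2,019.80
Holding:  Q/2 × H = 1,010/2 × $4 = $2,020.00
Total = $2,019.80 + $2,020.00 = $4,039.80

$4,039.80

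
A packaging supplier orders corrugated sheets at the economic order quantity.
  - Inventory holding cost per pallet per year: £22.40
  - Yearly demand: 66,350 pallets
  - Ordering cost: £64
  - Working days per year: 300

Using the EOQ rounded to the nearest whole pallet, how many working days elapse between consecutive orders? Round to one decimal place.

2.8 days

EOQ = √(2DS/H) = √(2 × 66,350 × 64 / 22.4)
    = √(379,142.86) ≈ 615.75 → Q = 616 pallets
Days between orders = 300 / (D/Q) = 300 / 107.711 ≈ 2.785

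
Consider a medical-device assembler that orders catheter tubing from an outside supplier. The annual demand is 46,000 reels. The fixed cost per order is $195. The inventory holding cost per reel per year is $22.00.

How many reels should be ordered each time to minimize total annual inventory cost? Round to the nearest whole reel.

903 reels

EOQ = √(2DS/H) = √(2 × 46,000 × 195 / 22)
    = √(815,454.55) ≈ 903.03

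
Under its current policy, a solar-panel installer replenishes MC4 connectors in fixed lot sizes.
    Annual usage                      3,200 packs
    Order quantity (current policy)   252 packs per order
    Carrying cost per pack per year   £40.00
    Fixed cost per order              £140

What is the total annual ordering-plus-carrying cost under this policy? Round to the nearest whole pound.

Orders/yr = 3,200/252 = 12.698; ordering cost = 12.698 × £140 = £1,777.78
Average inventory = 252/2 = 126; holding cost = 126 × £40 = £5,040.00
Total = £1,777.78 + £5,040.00 = £6,817.78

£6,818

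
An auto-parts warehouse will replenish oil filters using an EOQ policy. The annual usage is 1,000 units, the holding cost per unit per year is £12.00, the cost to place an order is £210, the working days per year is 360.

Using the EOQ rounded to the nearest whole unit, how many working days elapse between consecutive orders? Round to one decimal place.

67.3 days

Q* = √(2·D·S / H) = √(2·1,000·210 / 12) = √35,000.0 ≈ 187.08 → Q = 187 units
Cycle time = (working days × Q)/D = (360 × 187) / 1,000 = 67.320 days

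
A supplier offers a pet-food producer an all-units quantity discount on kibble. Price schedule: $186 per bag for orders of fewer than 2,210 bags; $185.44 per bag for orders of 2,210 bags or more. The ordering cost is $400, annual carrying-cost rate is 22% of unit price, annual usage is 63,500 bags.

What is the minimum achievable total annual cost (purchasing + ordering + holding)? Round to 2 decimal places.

$11,832,013.68

H₁ = 22%×$186 = $40.9200;  H₂ = 22%×$185.44 = $40.7968
EOQ₁ = √(2×63,500×400/40.9200) = 1,114.20  (< 2,210, feasible at tier 1)
EOQ₂ = √(2×63,500×400/40.7968) = 1,115.88  (< 2,210 → use Q = 2,210 at tier-2 price)
TC(tier 1 (EOQ₁), Q≈1,114.2) = $11,856,593.16
TC(tier 2, Q≈2,210.0) = $11,832,013.68
Minimum at tier 2: $11,832,013.68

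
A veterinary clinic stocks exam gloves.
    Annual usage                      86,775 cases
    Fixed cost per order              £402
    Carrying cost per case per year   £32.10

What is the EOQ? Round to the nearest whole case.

1,474 cases

Optimal lot size Q* = (2 × 86,775 × £402 / £32.1)^½ ≈ 1,474.26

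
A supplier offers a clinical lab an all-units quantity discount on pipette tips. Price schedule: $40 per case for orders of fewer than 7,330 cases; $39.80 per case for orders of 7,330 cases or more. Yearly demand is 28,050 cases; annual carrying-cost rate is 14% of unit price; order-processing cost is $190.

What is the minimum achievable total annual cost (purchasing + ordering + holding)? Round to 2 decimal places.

$1,129,725.96

H₁ = 14%×$40 = $5.6000;  H₂ = 14%×$39.80 = $5.5720
EOQ₁ = √(2×28,050×190/5.6000) = 1,379.64  (< 7,330, feasible at tier 1)
EOQ₂ = √(2×28,050×190/5.5720) = 1,383.10  (< 7,330 → use Q = 7,330 at tier-2 price)
TC(tier 1 (EOQ₁), Q≈1,379.6) = $1,129,725.96
TC(tier 2, Q≈7,330.0) = $1,137,538.46
Minimum at tier 1 (EOQ₁): $1,129,725.96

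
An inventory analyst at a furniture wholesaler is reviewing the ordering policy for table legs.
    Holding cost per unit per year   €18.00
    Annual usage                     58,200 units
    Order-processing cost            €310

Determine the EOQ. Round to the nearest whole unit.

1,416 units

Q* = √(2·D·S / H) = √(2·58,200·310 / 18) = √2,004,666.7 ≈ 1,415.86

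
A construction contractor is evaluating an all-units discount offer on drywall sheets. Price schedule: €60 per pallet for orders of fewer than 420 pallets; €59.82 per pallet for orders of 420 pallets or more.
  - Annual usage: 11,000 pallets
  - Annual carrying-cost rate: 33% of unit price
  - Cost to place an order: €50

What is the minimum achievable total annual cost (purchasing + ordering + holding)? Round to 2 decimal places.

€663,475.05

H₁ = 33%×€60 = €19.8000;  H₂ = 33%×€59.82 = €19.7406
EOQ₁ = √(2×11,000×50/19.8000) = 235.70  (< 420, feasible at tier 1)
EOQ₂ = √(2×11,000×50/19.7406) = 236.06  (< 420 → use Q = 420 at tier-2 price)
TC(tier 1 (EOQ₁), Q≈235.7) = €664,666.90
TC(tier 2, Q≈420.0) = €663,475.05
Minimum at tier 2: €663,475.05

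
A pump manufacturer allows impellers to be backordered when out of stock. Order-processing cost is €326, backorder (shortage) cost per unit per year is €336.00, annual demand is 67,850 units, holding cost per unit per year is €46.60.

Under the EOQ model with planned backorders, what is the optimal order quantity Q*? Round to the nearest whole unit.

1,040 units

Basic EOQ = √(2·67,850·326/46.6) = 974.329
Backorder adjustment √((H+b)/b) = √((46.6+336)/336) = 1.0671
Q* = 974.329 × 1.0671 ≈ 1,039.70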